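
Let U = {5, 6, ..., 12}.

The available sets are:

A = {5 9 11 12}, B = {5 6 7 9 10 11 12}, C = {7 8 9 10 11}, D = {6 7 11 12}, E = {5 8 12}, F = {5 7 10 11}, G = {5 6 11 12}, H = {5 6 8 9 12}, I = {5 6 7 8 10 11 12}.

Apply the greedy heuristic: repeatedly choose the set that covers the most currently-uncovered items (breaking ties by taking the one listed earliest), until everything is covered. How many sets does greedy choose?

2

Greedy: pick B (covers 7 new) → pick C (covers 1 new). Total picks: 2.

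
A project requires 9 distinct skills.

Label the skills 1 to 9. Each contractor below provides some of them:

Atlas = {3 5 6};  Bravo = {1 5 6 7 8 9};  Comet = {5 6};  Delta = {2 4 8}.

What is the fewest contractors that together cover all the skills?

Atlas and Bravo and Delta together: Atlas ∪ Bravo ∪ Delta = {1, 2, 3, 4, 5, 6, 7, 8, 9} — every skill is covered.
Only Bravo contains 1, so Bravo is forced; the remaining 3 skills need at least 2 more contractors (each remaining contractor adds at most 2) — so at least 3 contractors are needed, and 3 is optimal.

3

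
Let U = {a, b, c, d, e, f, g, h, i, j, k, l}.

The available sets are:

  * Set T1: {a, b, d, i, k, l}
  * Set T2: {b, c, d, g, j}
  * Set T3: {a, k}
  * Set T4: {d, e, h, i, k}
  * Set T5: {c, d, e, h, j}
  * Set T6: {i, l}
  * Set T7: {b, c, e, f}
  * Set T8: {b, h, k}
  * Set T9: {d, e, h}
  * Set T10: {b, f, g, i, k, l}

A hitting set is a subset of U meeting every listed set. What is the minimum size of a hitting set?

The 4 elements {d, f, i, k} hit every set.
No choice of 3 elements meets every set, so 4 is the minimum.

4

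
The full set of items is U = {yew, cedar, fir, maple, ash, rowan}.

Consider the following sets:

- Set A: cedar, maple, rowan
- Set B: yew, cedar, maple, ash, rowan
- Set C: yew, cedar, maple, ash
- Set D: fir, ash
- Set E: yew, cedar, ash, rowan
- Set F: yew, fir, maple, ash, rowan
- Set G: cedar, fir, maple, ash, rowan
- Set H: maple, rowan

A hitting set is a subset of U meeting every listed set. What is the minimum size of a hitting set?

2

T = {ash, rowan} meets every set (each contains at least one member of T), and |T| = 2.
The sets A, D are pairwise disjoint, so any hitting set needs a separate item for each — at least 2. Hence 2 is optimal.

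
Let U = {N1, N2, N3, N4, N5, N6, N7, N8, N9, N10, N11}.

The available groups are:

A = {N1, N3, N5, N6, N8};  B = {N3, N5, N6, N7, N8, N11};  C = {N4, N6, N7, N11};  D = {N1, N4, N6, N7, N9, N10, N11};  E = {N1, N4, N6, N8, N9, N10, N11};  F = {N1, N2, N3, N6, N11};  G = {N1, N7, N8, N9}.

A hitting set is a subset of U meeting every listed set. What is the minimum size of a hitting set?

2

Take H = {N6, N9}. Each listed group contains at least one of these, so H is a hitting set of size 2.
No single item lies in every group, so at least 2 are needed and 2 is optimal.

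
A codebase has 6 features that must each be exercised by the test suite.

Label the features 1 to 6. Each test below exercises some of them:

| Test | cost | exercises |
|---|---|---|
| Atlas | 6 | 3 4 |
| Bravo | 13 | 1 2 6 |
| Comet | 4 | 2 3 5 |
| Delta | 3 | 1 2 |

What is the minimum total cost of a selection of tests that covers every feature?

23

Atlas, Bravo, Comet together cover every feature (Atlas ∪ Bravo ∪ Comet = {1, 2, 3, 4, 5, 6}); total cost 6 + 13 + 4 = 23.
The greedy pick Comet, Delta, Atlas, Bravo costs 26; no covering selection beats 23.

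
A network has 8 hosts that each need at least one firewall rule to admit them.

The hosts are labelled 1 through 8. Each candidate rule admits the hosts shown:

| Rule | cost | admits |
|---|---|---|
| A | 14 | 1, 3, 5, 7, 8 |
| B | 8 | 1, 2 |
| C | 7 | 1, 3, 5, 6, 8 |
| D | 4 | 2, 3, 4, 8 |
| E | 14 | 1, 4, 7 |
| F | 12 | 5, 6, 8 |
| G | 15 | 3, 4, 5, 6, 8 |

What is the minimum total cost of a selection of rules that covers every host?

25

C, D, E together cover every host (C ∪ D ∪ E = {1, 2, 3, 4, 5, 6, 7, 8}); total cost 7 + 4 + 14 = 25.
No covering selection has total cost below 25.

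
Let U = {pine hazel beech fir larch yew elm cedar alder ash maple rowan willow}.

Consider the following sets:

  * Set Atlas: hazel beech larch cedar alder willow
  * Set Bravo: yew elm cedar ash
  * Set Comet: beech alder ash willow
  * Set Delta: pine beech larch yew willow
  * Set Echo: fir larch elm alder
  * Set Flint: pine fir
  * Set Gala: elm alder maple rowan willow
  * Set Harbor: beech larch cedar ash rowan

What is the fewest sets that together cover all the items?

Take {Atlas, Bravo, Flint, Gala}. Their union is {pine, hazel, beech, fir, larch, yew, elm, cedar, alder, ash, maple, rowan, willow}, which is all 13 items.
Only Atlas contains hazel, so Atlas is forced; the remaining 7 items need at least 3 more sets (each remaining set adds at most 3) — so at least 4 sets are needed, and 4 is optimal.

4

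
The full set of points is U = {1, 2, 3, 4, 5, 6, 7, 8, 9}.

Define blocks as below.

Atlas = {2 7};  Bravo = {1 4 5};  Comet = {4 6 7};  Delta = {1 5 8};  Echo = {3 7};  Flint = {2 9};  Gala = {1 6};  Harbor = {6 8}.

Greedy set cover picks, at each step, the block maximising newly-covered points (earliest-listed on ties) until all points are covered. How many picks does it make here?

Greedy: pick Bravo (covers 3 new) → pick Atlas (covers 2 new) → pick Harbor (covers 2 new) → pick Echo (covers 1 new) → pick Flint (covers 1 new). Total picks: 5.
(The true minimum cover uses only 4 blocks, so greedy is not optimal here.)

5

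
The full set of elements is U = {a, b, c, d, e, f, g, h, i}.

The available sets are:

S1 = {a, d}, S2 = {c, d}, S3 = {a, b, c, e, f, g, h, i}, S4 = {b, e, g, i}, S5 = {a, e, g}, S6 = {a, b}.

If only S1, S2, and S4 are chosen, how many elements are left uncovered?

Union of S1, S2, S4 = {a, b, c, d, e, g, i}.
Not covered: f, h — 2 elements.

2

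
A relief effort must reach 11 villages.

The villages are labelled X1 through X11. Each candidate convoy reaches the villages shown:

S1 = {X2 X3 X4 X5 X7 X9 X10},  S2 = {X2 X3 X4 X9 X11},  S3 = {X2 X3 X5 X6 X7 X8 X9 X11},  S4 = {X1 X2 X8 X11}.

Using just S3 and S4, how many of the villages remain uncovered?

Union of S3, S4 = {X1, X2, X3, X5, X6, X7, X8, X9, X11}.
Not covered: X4, X10 — 2 villages.

2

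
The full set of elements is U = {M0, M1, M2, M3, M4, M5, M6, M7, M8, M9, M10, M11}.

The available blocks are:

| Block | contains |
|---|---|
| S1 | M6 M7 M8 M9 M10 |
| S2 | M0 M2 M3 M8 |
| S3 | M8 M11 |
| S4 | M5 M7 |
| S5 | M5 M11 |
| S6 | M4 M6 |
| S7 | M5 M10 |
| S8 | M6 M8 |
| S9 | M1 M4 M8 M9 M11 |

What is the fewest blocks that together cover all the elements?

Take {S1, S2, S4, S9}. Their union is {M0, M1, M2, M3, M4, M5, M6, M7, M8, M9, M10, M11}, which is all 12 elements.
Only S9 contains M1, so S9 is forced; the remaining 7 elements need at least 3 more blocks (each remaining block adds at most 3) — so at least 4 blocks are needed, and 4 is optimal.

4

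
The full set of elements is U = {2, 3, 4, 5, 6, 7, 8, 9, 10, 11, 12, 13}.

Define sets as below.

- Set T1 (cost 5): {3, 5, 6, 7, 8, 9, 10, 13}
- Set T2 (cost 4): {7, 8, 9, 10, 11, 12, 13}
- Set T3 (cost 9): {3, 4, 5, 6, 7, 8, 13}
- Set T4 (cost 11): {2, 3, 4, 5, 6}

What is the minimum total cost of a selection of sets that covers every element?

T2, T4 together cover every element (T2 ∪ T4 = {2, 3, 4, 5, 6, 7, 8, 9, 10, 11, 12, 13}); total cost 4 + 11 = 15.
The greedy pick T2, T1, T4 costs 20; no covering selection beats 15.

15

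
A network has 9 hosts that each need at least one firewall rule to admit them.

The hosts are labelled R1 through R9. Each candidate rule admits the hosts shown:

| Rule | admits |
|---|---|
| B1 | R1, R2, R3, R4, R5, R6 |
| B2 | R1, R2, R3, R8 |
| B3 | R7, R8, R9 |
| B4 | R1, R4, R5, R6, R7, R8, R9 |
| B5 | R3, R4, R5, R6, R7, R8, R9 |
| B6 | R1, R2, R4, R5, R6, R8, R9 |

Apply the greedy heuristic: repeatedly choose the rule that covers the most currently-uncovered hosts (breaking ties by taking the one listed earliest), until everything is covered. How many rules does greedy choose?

2

Greedy: pick B4 (covers 7 new) → pick B1 (covers 2 new). Total picks: 2.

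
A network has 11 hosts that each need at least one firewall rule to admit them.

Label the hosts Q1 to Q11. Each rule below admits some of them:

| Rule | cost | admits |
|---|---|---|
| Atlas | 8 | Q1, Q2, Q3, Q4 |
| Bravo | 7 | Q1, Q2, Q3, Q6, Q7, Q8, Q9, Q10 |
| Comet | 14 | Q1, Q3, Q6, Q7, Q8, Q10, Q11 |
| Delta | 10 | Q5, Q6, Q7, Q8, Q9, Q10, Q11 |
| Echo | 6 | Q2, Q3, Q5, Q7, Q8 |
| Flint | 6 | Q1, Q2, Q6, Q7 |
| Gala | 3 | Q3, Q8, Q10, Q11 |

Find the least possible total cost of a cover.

18

Atlas, Delta together cover every host (Atlas ∪ Delta = {Q1, Q2, Q3, Q4, Q5, Q6, Q7, Q8, Q9, Q10, Q11}); total cost 8 + 10 = 18.
The greedy pick Gala, Bravo, Echo, Atlas costs 24; no covering selection beats 18.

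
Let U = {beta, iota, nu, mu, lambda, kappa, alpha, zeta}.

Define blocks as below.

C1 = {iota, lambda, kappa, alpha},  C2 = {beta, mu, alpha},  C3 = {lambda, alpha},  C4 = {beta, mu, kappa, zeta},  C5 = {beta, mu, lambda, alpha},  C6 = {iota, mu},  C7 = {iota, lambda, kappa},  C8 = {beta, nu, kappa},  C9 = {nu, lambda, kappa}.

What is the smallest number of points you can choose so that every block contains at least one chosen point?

The 3 points {beta, mu, lambda} hit every block.
The blocks C3, C6, C8 are pairwise disjoint, so any hitting set needs a separate point for each — at least 3. Hence 3 is optimal.

3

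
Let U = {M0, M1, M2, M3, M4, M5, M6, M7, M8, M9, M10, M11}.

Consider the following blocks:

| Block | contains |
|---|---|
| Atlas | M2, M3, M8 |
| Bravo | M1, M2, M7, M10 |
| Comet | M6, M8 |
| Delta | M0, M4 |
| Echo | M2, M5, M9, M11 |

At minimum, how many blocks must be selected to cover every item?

5

Take {Atlas, Bravo, Comet, Delta, Echo}. Their union is {M0, M1, M2, M3, M4, M5, M6, M7, M8, M9, M10, M11}, which is all 12 items.
No 4 of the 5 blocks cover everything (all 5 combinations miss at least one item), so 5 is optimal.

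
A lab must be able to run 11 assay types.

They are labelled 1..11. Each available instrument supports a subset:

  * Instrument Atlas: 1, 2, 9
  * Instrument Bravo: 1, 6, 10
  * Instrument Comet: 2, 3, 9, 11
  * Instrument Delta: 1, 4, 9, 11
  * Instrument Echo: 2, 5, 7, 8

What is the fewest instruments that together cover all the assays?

Bravo and Comet and Delta and Echo together: Bravo ∪ Comet ∪ Delta ∪ Echo = {1, 2, 3, 4, 5, 6, 7, 8, 9, 10, 11} — every assay is covered.
Only Comet contains 3, so Comet is forced; the remaining 7 assays need at least 3 more instruments (each remaining instrument adds at most 3) — so at least 4 instruments are needed, and 4 is optimal.

4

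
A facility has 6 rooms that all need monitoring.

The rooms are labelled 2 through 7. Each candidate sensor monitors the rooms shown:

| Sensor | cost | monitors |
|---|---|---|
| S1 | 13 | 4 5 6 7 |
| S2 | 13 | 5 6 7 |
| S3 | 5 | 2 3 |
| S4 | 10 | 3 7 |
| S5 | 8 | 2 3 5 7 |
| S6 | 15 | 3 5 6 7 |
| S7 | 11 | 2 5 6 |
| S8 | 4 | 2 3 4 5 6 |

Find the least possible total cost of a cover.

12

S5, S8 together cover every room (S5 ∪ S8 = {2, 3, 4, 5, 6, 7}); total cost 8 + 4 = 12.
No covering selection has total cost below 12.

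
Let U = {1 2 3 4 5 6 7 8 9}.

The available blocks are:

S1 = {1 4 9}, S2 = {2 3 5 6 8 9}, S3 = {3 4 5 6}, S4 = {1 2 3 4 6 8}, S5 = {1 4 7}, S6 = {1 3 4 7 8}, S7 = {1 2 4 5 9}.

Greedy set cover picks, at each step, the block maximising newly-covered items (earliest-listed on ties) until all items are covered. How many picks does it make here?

2

Greedy: pick S2 (covers 6 new) → pick S5 (covers 3 new). Total picks: 2.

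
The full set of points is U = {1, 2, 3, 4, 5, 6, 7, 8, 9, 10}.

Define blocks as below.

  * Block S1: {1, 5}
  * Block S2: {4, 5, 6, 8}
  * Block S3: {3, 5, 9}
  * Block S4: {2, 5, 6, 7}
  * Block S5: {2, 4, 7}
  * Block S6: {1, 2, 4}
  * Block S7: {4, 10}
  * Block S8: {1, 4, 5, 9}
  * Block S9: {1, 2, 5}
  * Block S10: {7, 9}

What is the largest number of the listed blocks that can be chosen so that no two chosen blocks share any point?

3

S1, S7, S10 are pairwise disjoint (S1={1,5}; S7={4,10}; S10={7,9}).
Every remaining block overlaps one of these, and no 4 of the listed blocks are pairwise disjoint, so 3 is the maximum.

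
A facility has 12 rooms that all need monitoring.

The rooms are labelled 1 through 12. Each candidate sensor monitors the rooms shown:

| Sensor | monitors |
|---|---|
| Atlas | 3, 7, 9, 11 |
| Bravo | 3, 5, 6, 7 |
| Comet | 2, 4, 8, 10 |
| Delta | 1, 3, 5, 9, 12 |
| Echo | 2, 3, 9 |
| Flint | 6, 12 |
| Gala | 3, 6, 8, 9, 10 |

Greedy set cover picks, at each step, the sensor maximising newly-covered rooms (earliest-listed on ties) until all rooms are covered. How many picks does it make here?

4

Greedy: pick Delta (covers 5 new) → pick Comet (covers 4 new) → pick Atlas (covers 2 new) → pick Bravo (covers 1 new). Total picks: 4.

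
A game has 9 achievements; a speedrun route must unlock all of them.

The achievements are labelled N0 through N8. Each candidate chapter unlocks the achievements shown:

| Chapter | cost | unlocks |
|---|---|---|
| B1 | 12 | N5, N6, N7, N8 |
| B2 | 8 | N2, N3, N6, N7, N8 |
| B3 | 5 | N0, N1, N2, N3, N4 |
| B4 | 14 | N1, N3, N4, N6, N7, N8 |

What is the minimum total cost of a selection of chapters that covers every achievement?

17

B1, B3 together cover every achievement (B1 ∪ B3 = {N0, N1, N2, N3, N4, N5, N6, N7, N8}); total cost 12 + 5 = 17.
The greedy pick B3, B2, B1 costs 25; no covering selection beats 17.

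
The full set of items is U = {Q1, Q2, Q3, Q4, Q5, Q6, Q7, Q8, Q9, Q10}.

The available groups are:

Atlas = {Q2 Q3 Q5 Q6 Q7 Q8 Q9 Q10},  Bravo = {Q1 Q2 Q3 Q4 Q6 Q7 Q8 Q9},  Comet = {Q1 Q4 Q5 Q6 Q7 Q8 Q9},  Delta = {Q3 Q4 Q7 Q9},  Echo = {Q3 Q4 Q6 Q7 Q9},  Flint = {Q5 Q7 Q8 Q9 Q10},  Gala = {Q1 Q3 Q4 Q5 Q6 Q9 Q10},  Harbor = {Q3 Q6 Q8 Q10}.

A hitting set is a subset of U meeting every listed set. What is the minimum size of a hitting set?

2

Take H = {Q6, Q9}. Each listed group contains at least one of these, so H is a hitting set of size 2.
No single item lies in every group, so at least 2 are needed and 2 is optimal.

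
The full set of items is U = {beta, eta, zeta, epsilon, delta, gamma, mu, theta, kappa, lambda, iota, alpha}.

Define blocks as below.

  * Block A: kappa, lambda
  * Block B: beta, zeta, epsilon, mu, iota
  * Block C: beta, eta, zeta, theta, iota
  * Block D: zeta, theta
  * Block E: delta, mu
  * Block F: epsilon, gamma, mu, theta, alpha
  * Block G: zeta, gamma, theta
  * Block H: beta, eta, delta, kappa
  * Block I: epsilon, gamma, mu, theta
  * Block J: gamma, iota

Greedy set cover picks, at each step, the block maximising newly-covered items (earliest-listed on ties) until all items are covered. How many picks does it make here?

4

Greedy: pick B (covers 5 new) → pick F (covers 3 new) → pick H (covers 3 new) → pick A (covers 1 new). Total picks: 4.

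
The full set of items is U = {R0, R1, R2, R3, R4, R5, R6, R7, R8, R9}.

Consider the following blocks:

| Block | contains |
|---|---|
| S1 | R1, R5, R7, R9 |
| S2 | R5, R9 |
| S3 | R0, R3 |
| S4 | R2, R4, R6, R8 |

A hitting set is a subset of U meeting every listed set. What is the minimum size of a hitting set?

Take H = {R0, R2, R9}. Each listed block contains at least one of these, so H is a hitting set of size 3.
The blocks S1, S3, S4 are pairwise disjoint, so any hitting set needs a separate item for each — at least 3. Hence 3 is optimal.

3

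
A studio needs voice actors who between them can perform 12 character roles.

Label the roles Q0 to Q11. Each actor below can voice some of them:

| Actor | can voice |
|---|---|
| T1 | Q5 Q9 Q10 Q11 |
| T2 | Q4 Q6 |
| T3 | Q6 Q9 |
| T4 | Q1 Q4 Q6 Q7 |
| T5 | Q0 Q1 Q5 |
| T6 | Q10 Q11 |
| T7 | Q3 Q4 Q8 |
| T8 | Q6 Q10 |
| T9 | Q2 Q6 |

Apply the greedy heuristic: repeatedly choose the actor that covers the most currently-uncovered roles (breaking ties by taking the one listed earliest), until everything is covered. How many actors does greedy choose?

Greedy: pick T1 (covers 4 new) → pick T4 (covers 4 new) → pick T7 (covers 2 new) → pick T5 (covers 1 new) → pick T9 (covers 1 new). Total picks: 5.

5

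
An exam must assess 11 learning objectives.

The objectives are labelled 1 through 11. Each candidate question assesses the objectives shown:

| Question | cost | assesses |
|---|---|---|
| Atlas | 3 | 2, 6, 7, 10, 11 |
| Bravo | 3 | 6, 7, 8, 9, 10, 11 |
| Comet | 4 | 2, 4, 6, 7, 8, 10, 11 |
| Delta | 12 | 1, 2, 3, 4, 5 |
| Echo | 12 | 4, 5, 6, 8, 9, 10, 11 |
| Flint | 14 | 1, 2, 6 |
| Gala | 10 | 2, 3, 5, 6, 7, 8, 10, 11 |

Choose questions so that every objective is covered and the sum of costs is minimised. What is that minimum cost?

Bravo, Delta together cover every objective (Bravo ∪ Delta = {1, 2, 3, 4, 5, 6, 7, 8, 9, 10, 11}); total cost 3 + 12 = 15.
The greedy pick Bravo, Comet, Delta costs 19; no covering selection beats 15.

15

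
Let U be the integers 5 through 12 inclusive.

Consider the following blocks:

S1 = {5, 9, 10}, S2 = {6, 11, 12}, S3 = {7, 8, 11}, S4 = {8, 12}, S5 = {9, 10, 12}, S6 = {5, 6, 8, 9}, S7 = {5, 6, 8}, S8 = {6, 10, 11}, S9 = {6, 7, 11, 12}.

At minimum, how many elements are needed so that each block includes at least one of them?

3

H = {8, 10, 11} meets every block (each contains at least one member of H), and |H| = 3.
No choice of 2 elements meets every block, so 3 is the minimum.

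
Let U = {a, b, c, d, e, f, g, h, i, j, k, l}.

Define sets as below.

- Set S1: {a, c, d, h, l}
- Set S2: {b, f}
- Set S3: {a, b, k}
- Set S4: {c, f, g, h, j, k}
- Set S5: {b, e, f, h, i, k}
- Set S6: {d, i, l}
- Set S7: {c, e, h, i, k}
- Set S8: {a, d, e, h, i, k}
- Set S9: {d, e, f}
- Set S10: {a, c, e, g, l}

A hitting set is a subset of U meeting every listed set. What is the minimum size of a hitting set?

3

Take T = {b, c, d}. Each listed set contains at least one of these, so T is a hitting set of size 3.
No choice of 2 items meets every set, so 3 is the minimum.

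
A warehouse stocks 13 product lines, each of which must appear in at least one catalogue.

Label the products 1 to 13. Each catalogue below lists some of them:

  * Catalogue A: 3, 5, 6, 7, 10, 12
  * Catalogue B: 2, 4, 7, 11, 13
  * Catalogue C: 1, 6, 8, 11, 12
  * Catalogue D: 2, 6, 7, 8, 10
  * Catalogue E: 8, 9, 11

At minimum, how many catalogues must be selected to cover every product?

4

A and B and C and E together: A ∪ B ∪ C ∪ E = {1, 2, 3, 4, 5, 6, 7, 8, 9, 10, 11, 12, 13} — every product is covered.
No 3 of the 5 catalogues cover everything (all 10 combinations miss at least one product), so 4 is optimal.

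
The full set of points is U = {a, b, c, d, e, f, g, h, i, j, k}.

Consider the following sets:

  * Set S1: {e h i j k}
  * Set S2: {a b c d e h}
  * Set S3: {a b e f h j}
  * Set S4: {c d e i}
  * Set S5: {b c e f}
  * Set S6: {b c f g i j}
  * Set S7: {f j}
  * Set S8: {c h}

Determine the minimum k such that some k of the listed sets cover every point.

S1 and S2 and S6 together: S1 ∪ S2 ∪ S6 = {a, b, c, d, e, f, g, h, i, j, k} — every point is covered.
Only S6 contains g, so S6 is forced; the remaining 5 points need at least 2 more sets (each remaining set adds at most 4) — so at least 3 sets are needed, and 3 is optimal.

3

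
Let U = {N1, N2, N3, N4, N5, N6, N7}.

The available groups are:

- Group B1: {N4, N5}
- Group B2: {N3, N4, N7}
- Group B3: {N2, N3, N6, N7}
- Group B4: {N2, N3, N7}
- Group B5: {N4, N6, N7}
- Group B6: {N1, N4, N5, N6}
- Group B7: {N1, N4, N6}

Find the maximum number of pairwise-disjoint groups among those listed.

2

B4, B6 are pairwise disjoint (B4={N2,N3,N7}; B6={N1,N4,N5,N6}).
Every remaining group overlaps one of these, and no 3 of the listed groups are pairwise disjoint, so 2 is the maximum.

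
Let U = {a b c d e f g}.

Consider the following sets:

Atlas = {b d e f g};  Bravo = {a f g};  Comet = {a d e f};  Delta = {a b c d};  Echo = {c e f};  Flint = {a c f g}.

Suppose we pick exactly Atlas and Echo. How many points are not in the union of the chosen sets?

Union of Atlas, Echo = {b, c, d, e, f, g}.
Not covered: a — 1 point.

1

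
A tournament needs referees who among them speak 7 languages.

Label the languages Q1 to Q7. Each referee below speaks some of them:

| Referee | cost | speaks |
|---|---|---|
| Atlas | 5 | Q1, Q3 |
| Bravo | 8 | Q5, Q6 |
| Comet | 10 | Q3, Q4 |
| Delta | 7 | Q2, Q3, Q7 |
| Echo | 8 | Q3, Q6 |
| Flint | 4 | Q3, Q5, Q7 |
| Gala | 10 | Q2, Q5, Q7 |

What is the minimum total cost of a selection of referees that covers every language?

30

Atlas, Bravo, Comet, Delta together cover every language (Atlas ∪ Bravo ∪ Comet ∪ Delta = {Q1, Q2, Q3, Q4, Q5, Q6, Q7}); total cost 5 + 8 + 10 + 7 = 30.
The greedy pick Flint, Atlas, Delta, Bravo, Comet costs 34; no covering selection beats 30.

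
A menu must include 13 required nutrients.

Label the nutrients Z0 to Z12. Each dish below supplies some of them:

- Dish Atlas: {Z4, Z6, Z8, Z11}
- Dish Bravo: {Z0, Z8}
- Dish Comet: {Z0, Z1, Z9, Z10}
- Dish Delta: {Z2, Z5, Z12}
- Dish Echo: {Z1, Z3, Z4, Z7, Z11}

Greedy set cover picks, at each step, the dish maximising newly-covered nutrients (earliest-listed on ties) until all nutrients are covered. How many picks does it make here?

4

Greedy: pick Echo (covers 5 new) → pick Comet (covers 3 new) → pick Delta (covers 3 new) → pick Atlas (covers 2 new). Total picks: 4.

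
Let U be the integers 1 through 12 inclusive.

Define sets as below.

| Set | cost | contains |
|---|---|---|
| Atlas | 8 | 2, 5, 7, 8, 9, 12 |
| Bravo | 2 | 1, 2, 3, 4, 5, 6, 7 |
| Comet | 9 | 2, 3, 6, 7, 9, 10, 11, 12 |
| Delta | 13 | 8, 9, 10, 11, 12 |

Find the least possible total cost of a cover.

15

Bravo, Delta together cover every item (Bravo ∪ Delta = {1, 2, 3, 4, 5, 6, 7, 8, 9, 10, 11, 12}); total cost 2 + 13 = 15.
The greedy pick Bravo, Comet, Atlas costs 19; no covering selection beats 15.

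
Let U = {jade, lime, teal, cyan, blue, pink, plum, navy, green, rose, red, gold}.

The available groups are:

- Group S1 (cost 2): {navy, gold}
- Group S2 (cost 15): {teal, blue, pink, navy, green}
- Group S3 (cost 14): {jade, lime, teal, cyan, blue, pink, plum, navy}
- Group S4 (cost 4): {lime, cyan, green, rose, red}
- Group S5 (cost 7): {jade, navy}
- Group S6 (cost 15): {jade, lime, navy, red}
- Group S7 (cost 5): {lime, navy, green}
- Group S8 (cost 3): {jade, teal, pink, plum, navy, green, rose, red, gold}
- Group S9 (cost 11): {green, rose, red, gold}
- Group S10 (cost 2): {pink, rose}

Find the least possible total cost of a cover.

S3, S8 together cover every item (S3 ∪ S8 = {jade, lime, teal, cyan, blue, pink, plum, navy, green, rose, red, gold}); total cost 14 + 3 = 17.
The greedy pick S8, S4, S3 costs 21; no covering selection beats 17.

17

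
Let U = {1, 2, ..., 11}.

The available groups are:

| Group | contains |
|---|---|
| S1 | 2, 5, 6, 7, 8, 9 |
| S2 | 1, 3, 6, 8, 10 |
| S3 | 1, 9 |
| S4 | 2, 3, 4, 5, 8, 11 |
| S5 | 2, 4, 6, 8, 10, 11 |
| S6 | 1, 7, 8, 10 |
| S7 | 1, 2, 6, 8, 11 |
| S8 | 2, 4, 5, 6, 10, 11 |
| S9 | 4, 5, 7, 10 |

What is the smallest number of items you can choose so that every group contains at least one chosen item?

H = {1, 5, 8} meets every group (each contains at least one member of H), and |H| = 3.
No choice of 2 items meets every group, so 3 is the minimum.

3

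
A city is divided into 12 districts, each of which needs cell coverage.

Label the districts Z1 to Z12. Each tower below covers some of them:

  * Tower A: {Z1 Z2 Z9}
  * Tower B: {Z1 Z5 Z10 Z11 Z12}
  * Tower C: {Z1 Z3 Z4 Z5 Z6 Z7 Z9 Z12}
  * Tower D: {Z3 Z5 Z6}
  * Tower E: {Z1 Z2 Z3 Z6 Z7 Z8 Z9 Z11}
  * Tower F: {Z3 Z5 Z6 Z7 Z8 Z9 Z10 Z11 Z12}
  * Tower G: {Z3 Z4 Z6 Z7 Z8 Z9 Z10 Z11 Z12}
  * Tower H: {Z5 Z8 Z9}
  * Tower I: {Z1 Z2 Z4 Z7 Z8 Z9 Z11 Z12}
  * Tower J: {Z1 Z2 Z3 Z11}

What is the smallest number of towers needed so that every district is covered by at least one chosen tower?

2

F and I together: F ∪ I = {Z1, Z2, Z3, Z4, Z5, Z6, Z7, Z8, Z9, Z10, Z11, Z12} — every district is covered.
No single tower has all 12 districts (the largest, F, has 9), so 2 is optimal.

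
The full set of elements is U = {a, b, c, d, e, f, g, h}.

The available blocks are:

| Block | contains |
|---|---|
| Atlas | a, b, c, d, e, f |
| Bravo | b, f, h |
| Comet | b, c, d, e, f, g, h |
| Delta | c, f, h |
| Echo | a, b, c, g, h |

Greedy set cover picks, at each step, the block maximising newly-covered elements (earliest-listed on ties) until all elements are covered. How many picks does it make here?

2

Greedy: pick Comet (covers 7 new) → pick Atlas (covers 1 new). Total picks: 2.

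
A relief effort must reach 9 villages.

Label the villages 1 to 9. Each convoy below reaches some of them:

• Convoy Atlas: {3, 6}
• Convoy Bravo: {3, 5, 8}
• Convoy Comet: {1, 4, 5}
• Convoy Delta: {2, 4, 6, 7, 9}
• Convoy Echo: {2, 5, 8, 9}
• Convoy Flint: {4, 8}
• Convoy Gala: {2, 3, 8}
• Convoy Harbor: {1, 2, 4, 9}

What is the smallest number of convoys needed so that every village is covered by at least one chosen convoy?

Take {Comet, Delta, Gala}. Their union is {1, 2, 3, 4, 5, 6, 7, 8, 9}, which is all 9 villages.
Only Delta contains 7, so Delta is forced; the remaining 4 villages need at least 2 more convoys (each remaining convoy adds at most 3) — so at least 3 convoys are needed, and 3 is optimal.

3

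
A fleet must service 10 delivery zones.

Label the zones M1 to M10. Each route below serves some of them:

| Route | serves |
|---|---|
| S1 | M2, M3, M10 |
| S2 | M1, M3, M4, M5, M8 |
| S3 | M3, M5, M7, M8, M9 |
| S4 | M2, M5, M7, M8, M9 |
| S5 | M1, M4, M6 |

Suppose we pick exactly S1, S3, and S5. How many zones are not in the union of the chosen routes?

0

Union of S1, S3, S5 = {M1, M2, M3, M4, M5, M6, M7, M8, M9, M10} — that's every zone, so 0 are uncovered.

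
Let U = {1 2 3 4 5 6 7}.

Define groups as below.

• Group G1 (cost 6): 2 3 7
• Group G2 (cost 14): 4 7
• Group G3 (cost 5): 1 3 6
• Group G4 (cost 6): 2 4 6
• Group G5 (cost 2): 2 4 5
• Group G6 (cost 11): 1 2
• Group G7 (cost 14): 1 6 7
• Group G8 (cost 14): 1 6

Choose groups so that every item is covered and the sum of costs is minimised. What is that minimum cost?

13

G1, G3, G5 together cover every item (G1 ∪ G3 ∪ G5 = {1, 2, 3, 4, 5, 6, 7}); total cost 6 + 5 + 2 = 13.
No covering selection has total cost below 13.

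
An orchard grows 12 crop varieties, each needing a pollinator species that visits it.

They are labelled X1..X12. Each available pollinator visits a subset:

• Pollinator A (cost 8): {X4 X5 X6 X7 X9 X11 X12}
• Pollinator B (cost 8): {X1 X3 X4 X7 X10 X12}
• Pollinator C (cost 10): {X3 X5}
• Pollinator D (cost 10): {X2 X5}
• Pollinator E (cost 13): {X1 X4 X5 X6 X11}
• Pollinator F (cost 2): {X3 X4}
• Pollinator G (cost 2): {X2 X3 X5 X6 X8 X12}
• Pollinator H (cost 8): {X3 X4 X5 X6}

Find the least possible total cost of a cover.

18

A, B, G together cover every variety (A ∪ B ∪ G = {X1, X2, X3, X4, X5, X6, X7, X8, X9, X10, X11, X12}); total cost 8 + 8 + 2 = 18.
No covering selection has total cost below 18.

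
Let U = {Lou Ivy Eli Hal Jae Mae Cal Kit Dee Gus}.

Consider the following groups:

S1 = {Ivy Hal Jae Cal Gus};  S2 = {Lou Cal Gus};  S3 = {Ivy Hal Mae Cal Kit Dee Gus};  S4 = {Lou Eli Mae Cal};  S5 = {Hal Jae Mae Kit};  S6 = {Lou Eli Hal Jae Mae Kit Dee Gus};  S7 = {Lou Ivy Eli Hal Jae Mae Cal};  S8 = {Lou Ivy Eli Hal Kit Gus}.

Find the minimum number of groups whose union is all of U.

2

S3 and S6 cover everything between them: the union {Lou, Ivy, Eli, Hal, Jae, Mae, Cal, Kit, Dee, Gus} is all of U.
No single group has all 10 elements (the largest, S6, has 8), so 2 is optimal.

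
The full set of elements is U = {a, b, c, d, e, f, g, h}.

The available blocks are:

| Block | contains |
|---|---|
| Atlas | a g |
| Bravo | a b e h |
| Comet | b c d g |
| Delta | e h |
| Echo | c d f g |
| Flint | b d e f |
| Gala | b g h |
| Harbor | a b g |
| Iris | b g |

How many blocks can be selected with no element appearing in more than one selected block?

2

Atlas, Delta are pairwise disjoint (Atlas={a,g}; Delta={e,h}).
Every remaining block overlaps one of these, and no 3 of the listed blocks are pairwise disjoint, so 2 is the maximum.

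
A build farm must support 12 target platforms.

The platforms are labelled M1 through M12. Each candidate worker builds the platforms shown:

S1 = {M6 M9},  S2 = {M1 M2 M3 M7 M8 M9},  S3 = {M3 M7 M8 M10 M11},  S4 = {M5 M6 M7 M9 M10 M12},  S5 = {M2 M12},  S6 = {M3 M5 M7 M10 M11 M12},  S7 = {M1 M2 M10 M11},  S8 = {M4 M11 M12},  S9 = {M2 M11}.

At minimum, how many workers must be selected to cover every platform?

Take {S2, S4, S8}. Their union is {M1, M2, M3, M4, M5, M6, M7, M8, M9, M10, M11, M12}, which is all 12 platforms.
Only S8 contains M4, so S8 is forced; the remaining 9 platforms need at least 2 more workers (each remaining worker adds at most 6) — so at least 3 workers are needed, and 3 is optimal.

3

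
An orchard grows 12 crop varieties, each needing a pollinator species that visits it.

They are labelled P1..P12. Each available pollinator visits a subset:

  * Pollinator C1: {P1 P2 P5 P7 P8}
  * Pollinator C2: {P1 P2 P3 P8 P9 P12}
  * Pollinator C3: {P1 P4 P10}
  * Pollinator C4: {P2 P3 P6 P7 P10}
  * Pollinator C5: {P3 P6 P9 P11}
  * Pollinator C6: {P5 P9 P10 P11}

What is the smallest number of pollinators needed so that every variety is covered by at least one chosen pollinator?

4

C2 and C3 and C4 and C6 together: C2 ∪ C3 ∪ C4 ∪ C6 = {P1, P2, P3, P4, P5, P6, P7, P8, P9, P10, P11, P12} — every variety is covered.
No 3 of the 6 pollinators cover everything (all 20 combinations miss at least one variety), so 4 is optimal.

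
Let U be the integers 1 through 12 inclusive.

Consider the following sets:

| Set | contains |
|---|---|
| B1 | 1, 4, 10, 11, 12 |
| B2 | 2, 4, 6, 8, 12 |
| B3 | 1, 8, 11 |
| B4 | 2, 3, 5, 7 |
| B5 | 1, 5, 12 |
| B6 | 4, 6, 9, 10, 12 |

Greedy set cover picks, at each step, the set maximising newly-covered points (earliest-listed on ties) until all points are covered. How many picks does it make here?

4

Greedy: pick B1 (covers 5 new) → pick B4 (covers 4 new) → pick B2 (covers 2 new) → pick B6 (covers 1 new). Total picks: 4.
(The true minimum cover uses only 3 sets, so greedy is not optimal here.)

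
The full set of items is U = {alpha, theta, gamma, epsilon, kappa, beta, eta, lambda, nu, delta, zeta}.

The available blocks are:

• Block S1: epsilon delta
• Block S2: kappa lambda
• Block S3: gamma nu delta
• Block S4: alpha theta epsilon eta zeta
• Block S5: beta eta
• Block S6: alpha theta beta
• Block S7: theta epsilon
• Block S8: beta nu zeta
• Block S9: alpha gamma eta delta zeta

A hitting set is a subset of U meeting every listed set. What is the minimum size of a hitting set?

Take H = {gamma, epsilon, beta, lambda}. Each listed block contains at least one of these, so H is a hitting set of size 4.
The blocks S2, S3, S5, S7 are pairwise disjoint, so any hitting set needs a separate item for each — at least 4. Hence 4 is optimal.

4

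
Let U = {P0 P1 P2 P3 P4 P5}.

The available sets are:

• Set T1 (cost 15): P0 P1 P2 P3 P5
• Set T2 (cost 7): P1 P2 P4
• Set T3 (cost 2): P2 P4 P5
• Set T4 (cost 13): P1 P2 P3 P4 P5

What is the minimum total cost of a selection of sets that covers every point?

T1, T3 together cover every point (T1 ∪ T3 = {P0, P1, P2, P3, P4, P5}); total cost 15 + 2 = 17.
No covering selection has total cost below 17.

17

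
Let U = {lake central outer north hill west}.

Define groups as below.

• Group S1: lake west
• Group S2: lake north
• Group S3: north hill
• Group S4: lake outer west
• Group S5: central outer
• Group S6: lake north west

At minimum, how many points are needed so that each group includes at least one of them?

3

Take H = {central, north, west}. Each listed group contains at least one of these, so H is a hitting set of size 3.
The groups S1, S3, S5 are pairwise disjoint, so any hitting set needs a separate point for each — at least 3. Hence 3 is optimal.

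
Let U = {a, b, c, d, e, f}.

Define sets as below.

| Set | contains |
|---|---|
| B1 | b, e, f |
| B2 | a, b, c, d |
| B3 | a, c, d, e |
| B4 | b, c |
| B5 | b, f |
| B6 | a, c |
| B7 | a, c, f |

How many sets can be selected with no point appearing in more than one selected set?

B3, B5 are pairwise disjoint (B3={a,c,d,e}; B5={b,f}).
Every remaining set overlaps one of these, and no 3 of the listed sets are pairwise disjoint, so 2 is the maximum.

2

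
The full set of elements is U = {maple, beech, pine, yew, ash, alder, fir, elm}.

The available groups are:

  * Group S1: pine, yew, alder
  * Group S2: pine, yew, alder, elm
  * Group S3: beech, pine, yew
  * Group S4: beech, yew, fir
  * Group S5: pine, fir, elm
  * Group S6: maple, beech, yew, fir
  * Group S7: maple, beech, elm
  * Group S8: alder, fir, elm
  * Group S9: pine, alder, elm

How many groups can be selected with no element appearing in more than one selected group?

2

S4, S9 are pairwise disjoint (S4={beech,yew,fir}; S9={pine,alder,elm}).
Every remaining group overlaps one of these, and no 3 of the listed groups are pairwise disjoint, so 2 is the maximum.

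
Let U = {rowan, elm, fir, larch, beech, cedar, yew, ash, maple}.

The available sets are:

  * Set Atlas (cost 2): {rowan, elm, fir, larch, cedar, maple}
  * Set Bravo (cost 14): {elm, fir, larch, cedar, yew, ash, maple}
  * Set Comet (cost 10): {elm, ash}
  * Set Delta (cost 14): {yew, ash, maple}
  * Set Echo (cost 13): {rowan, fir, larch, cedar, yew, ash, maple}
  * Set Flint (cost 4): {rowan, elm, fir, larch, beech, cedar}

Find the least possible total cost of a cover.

Echo, Flint together cover every point (Echo ∪ Flint = {rowan, elm, fir, larch, beech, cedar, yew, ash, maple}); total cost 13 + 4 = 17.
The greedy pick Atlas, Flint, Echo costs 19; no covering selection beats 17.

17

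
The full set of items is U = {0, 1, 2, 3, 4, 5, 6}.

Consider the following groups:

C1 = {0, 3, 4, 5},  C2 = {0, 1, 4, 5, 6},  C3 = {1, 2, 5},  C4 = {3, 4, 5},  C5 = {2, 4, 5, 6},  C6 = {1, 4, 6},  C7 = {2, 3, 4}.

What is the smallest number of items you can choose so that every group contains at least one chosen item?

2

Take H = {2, 4}. Each listed group contains at least one of these, so H is a hitting set of size 2.
No single item lies in every group, so at least 2 are needed and 2 is optimal.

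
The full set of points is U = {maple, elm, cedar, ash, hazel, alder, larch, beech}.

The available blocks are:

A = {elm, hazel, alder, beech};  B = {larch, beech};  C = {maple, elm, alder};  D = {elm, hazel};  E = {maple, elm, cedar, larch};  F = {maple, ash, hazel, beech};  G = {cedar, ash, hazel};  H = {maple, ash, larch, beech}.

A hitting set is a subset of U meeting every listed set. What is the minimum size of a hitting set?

Take T = {maple, hazel, larch}. Each listed block contains at least one of these, so T is a hitting set of size 3.
The blocks B, C, G are pairwise disjoint, so any hitting set needs a separate point for each — at least 3. Hence 3 is optimal.

3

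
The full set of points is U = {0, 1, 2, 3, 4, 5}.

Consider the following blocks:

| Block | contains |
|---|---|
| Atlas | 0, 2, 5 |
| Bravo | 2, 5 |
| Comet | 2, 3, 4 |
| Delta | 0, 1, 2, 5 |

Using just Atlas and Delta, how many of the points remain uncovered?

Union of Atlas, Delta = {0, 1, 2, 5}.
Not covered: 3, 4 — 2 points.

2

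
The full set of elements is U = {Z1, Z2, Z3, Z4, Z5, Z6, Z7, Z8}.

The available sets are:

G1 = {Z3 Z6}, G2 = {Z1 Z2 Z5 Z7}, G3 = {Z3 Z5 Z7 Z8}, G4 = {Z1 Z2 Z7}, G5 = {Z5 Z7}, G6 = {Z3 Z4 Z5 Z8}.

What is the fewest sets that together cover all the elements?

3

G1 and G4 and G6 together: G1 ∪ G4 ∪ G6 = {Z1, Z2, Z3, Z4, Z5, Z6, Z7, Z8} — every element is covered.
Only G6 contains Z4, so G6 is forced; the remaining 4 elements need at least 2 more sets (each remaining set adds at most 3) — so at least 3 sets are needed, and 3 is optimal.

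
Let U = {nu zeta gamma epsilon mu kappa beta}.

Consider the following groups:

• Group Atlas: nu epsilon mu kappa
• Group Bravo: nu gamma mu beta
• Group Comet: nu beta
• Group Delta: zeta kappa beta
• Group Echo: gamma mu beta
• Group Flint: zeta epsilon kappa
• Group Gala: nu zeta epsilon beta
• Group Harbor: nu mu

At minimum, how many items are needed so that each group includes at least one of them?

Take H = {nu, zeta, beta}. Each listed group contains at least one of these, so H is a hitting set of size 3.
No choice of 2 items meets every group, so 3 is the minimum.

3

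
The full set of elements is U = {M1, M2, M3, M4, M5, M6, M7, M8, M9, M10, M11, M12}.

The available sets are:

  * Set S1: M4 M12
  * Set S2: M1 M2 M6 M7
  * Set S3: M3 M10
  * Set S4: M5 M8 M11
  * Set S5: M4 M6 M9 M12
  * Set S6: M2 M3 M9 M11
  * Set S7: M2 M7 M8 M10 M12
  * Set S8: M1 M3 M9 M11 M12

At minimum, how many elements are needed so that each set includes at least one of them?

4

The 4 elements {M1, M3, M11, M12} hit every set.
The sets S1, S2, S3, S4 are pairwise disjoint, so any hitting set needs a separate element for each — at least 4. Hence 4 is optimal.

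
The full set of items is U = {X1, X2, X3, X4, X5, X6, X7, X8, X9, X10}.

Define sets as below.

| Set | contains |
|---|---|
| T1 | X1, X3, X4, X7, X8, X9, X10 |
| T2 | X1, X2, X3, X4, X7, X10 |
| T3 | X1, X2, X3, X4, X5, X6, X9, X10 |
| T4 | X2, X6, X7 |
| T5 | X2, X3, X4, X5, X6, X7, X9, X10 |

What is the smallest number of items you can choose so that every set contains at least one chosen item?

2

H = {X2, X4} meets every set (each contains at least one member of H), and |H| = 2.
No single item lies in every set, so at least 2 are needed and 2 is optimal.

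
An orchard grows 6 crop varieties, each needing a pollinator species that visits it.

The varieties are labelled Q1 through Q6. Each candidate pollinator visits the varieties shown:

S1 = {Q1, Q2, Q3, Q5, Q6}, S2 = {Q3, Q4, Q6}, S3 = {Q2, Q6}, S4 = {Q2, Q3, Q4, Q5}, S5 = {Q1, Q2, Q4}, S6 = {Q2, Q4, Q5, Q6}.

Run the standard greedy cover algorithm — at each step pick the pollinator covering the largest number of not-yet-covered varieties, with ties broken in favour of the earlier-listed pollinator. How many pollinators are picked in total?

Greedy: pick S1 (covers 5 new) → pick S2 (covers 1 new). Total picks: 2.

2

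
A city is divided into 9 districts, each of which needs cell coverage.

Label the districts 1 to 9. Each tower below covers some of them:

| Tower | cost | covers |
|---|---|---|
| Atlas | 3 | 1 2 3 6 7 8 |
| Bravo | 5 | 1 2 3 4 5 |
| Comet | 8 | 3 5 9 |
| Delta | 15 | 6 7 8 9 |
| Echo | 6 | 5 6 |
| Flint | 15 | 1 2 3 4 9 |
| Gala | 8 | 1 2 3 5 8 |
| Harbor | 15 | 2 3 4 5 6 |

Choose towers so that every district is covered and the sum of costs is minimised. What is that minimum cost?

16

Atlas, Bravo, Comet together cover every district (Atlas ∪ Bravo ∪ Comet = {1, 2, 3, 4, 5, 6, 7, 8, 9}); total cost 3 + 5 + 8 = 16.
No covering selection has total cost below 16.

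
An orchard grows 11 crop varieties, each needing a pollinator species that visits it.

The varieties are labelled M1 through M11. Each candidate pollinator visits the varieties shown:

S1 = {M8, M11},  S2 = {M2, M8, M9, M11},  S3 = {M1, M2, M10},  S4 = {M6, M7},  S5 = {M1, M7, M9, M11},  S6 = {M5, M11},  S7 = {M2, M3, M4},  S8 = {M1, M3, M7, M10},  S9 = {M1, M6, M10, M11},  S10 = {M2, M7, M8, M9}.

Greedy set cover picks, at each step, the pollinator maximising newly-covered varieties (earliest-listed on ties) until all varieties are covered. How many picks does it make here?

5

Greedy: pick S2 (covers 4 new) → pick S8 (covers 4 new) → pick S4 (covers 1 new) → pick S6 (covers 1 new) → pick S7 (covers 1 new). Total picks: 5.
(The true minimum cover uses only 4 pollinators, so greedy is not optimal here.)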